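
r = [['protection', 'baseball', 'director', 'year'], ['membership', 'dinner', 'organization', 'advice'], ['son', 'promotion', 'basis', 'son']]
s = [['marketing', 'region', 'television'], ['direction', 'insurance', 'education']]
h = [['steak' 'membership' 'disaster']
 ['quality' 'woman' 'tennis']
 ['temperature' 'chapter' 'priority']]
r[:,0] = ['protection', 'membership', 'son']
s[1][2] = 'education'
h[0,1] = 'membership'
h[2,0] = 'temperature'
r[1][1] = 'dinner'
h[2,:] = ['temperature', 'chapter', 'priority']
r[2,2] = 'basis'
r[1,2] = 'organization'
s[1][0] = 'direction'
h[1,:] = ['quality', 'woman', 'tennis']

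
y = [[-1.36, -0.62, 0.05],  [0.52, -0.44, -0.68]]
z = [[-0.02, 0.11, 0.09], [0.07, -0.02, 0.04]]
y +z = [[-1.38, -0.51, 0.14], [0.59, -0.46, -0.64]]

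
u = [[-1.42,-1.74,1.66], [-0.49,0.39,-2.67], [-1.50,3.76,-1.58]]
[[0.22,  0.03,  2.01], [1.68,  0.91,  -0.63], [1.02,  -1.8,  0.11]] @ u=[[-3.34, 7.19, -2.89], [-1.89, -4.94, 1.35], [-0.73, -2.06, 6.33]]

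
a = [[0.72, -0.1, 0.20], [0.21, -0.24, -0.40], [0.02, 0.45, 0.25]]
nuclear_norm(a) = 1.66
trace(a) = 0.73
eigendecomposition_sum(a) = [[(0.69+0j), 0.04-0.00j, 0.25+0.00j], [(0.1+0j), (0.01-0j), 0.04+0.00j], [(0.12+0j), 0.01-0.00j, 0.04+0.00j]] + [[(0.01+0.01j), (-0.07-0.01j), -0.02-0.07j], [(0.06-0.03j), -0.12+0.19j, (-0.22-0.01j)], [(-0.05-0.03j), 0.22+0.00j, 0.10+0.18j]] + [[(0.01-0.01j), -0.07+0.01j, -0.02+0.07j], [(0.06+0.03j), -0.12-0.19j, (-0.22+0.01j)], [-0.05+0.03j, (0.22-0j), 0.10-0.18j]]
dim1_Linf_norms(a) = [0.72, 0.4, 0.45]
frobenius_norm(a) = 1.05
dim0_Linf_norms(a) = [0.72, 0.45, 0.4]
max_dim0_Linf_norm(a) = 0.72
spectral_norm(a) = 0.78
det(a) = 0.11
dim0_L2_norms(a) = [0.75, 0.52, 0.51]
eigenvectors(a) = [[0.98+0.00j,  -0.09-0.20j,  -0.09+0.20j], [0.14+0.00j,  -0.70+0.00j,  (-0.7-0j)], [(0.17+0j),  (0.36+0.57j),  (0.36-0.57j)]]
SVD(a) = [[-0.92, -0.36, 0.16], [-0.35, 0.60, -0.72], [0.16, -0.71, -0.68]] @ diag([0.775682600291782, 0.6685118660044956, 0.21658344492542936]) @ [[-0.95, 0.32, -0.00], [-0.22, -0.64, -0.73], [-0.24, -0.69, 0.68]]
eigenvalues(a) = [(0.74+0j), (-0.01+0.39j), (-0.01-0.39j)]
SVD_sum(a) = [[0.68, -0.23, 0.0], [0.26, -0.09, 0.0], [-0.12, 0.04, -0.00]] + [[0.05, 0.15, 0.18], [-0.09, -0.26, -0.30], [0.10, 0.31, 0.35]] + [[-0.01, -0.02, 0.02], [0.04, 0.11, -0.11], [0.04, 0.1, -0.10]]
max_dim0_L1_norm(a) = 0.95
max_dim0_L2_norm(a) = 0.75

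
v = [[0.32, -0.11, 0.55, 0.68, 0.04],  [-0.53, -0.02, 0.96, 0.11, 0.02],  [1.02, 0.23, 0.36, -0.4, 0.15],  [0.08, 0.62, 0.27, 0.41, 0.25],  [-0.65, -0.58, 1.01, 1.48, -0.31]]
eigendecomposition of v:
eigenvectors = [[0.18+0.00j, (0.57+0j), 0.08+0.00j, -0.28-0.08j, -0.28+0.08j],[(0.29+0j), (0.19+0j), (0.32+0j), (0.57+0j), (0.57-0j)],[-0.28+0.00j, 0.52+0.00j, (0.01+0j), 0.11+0.37j, 0.11-0.37j],[-0.20+0.00j, 0.44+0.00j, 0.04+0.00j, 0.04-0.53j, (0.04+0.53j)],[0.88+0.00j, 0.42+0.00j, -0.94+0.00j, (-0.22-0.32j), (-0.22+0.32j)]]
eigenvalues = [(-1.29+0j), (1.34+0j), (-0.14+0j), (0.42+0.58j), (0.42-0.58j)]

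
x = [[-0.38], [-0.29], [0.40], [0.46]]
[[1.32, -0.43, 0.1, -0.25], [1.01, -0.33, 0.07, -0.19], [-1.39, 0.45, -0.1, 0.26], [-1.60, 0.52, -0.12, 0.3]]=x @ [[-3.47, 1.13, -0.25, 0.65]]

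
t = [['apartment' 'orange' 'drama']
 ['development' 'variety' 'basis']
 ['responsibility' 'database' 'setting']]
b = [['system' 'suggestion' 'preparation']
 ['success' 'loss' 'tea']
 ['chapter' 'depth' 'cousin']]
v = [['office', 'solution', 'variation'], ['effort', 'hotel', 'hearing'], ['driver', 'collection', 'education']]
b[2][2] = 'cousin'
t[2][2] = 'setting'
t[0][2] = 'drama'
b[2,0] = 'chapter'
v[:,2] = ['variation', 'hearing', 'education']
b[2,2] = 'cousin'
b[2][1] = 'depth'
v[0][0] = 'office'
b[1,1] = 'loss'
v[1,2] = 'hearing'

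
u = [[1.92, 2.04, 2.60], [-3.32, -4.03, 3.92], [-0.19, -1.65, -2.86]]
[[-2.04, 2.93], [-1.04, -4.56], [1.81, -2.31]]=u @ [[-0.19, 0.12], [-0.12, 1.16], [-0.55, 0.13]]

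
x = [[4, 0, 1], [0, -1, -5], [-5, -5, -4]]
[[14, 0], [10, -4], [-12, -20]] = x @[[4, 0], [0, 4], [-2, 0]]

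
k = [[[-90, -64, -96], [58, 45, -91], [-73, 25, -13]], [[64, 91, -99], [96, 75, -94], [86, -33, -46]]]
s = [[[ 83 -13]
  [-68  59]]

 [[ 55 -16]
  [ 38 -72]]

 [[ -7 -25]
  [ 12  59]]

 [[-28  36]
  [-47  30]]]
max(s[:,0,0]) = 83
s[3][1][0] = -47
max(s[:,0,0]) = 83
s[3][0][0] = -28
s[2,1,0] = 12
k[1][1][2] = -94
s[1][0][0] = 55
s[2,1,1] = 59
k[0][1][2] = -91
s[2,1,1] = 59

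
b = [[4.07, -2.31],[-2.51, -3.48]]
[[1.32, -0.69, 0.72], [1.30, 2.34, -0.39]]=b@[[0.08, -0.39, 0.17], [-0.43, -0.39, -0.01]]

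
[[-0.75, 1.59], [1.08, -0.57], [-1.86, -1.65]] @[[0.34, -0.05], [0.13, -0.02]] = [[-0.05,0.01],  [0.29,-0.04],  [-0.85,0.13]]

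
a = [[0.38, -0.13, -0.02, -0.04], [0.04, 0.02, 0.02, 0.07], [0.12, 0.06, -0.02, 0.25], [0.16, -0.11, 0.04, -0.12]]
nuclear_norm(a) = 0.82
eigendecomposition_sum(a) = [[0.42, -0.16, -0.05, -0.09], [0.11, -0.04, -0.01, -0.02], [0.28, -0.11, -0.03, -0.06], [0.15, -0.06, -0.02, -0.03]] + [[-0.00, 0.0, -0.00, 0.0], [-0.01, 0.01, -0.01, 0.02], [-0.04, 0.09, -0.07, 0.18], [0.03, -0.06, 0.04, -0.11]] + [[-0.04,0.03,0.03,0.05],[-0.07,0.04,0.05,0.08],[-0.12,0.07,0.08,0.14],[-0.02,0.01,0.01,0.02]] + [[0.00, 0.0, -0.00, -0.00], [0.00, 0.01, -0.01, -0.01], [0.0, 0.00, -0.00, -0.0], [-0.00, -0.0, 0.0, 0.0]]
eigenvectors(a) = [[-0.78, -0.02, 0.30, -0.29], [-0.21, -0.10, 0.48, -0.88], [-0.52, -0.84, 0.82, -0.21], [-0.28, 0.53, 0.13, 0.32]]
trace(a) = 0.26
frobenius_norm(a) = 0.55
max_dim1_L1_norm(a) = 0.57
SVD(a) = [[-0.89, -0.02, -0.4, -0.23], [-0.05, -0.25, 0.58, -0.77], [-0.14, -0.90, 0.13, 0.40], [-0.44, 0.37, 0.70, 0.43]] @ diag([0.45550070064347875, 0.30911064529882654, 0.04555291948468676, 0.009728936358340788]) @ [[-0.94, 0.34, 0.00, 0.11],  [-0.22, -0.31, 0.09, -0.92],  [-0.02, -0.11, 0.98, 0.14],  [-0.28, -0.88, -0.16, 0.35]]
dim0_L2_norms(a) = [0.43, 0.18, 0.05, 0.29]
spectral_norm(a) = 0.46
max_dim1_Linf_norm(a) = 0.38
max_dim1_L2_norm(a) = 0.4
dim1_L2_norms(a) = [0.4, 0.09, 0.28, 0.23]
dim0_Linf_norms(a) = [0.38, 0.13, 0.04, 0.25]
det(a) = -0.00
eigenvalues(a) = [0.32, -0.17, 0.1, 0.01]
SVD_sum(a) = [[0.38, -0.14, -0.00, -0.04],[0.02, -0.01, -0.00, -0.0],[0.06, -0.02, -0.00, -0.01],[0.19, -0.07, -0.00, -0.02]] + [[0.00, 0.0, -0.0, 0.01], [0.02, 0.02, -0.01, 0.07], [0.06, 0.09, -0.03, 0.25], [-0.02, -0.04, 0.01, -0.1]] + [[0.0, 0.0, -0.02, -0.00], [-0.0, -0.00, 0.03, 0.0], [-0.00, -0.0, 0.01, 0.00], [-0.00, -0.00, 0.03, 0.00]] + [[0.0, 0.0, 0.00, -0.0], [0.0, 0.01, 0.00, -0.00], [-0.00, -0.0, -0.00, 0.00], [-0.00, -0.0, -0.0, 0.00]]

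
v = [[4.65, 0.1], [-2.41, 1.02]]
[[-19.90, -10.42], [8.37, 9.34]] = v @ [[-4.24, -2.32], [-1.81, 3.68]]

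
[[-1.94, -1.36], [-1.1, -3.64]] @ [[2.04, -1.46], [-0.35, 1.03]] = [[-3.48, 1.43], [-0.97, -2.14]]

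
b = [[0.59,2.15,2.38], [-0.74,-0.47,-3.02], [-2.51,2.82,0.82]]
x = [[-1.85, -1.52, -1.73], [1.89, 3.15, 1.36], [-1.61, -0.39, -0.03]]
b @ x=[[-0.86,4.95,1.83], [5.34,0.82,0.73], [8.65,12.38,8.15]]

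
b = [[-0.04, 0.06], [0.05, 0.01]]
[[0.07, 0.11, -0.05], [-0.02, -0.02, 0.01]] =b @ [[-0.47, -0.75, 0.34], [0.84, 1.35, -0.60]]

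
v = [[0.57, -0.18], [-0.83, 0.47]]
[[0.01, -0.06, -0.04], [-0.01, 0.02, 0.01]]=v@[[0.03, -0.22, -0.14], [0.04, -0.34, -0.22]]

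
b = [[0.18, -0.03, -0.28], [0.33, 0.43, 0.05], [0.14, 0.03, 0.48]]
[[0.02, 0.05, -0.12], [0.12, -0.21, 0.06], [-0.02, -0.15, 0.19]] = b @[[0.05, -0.15, -0.01],  [0.25, -0.35, 0.09],  [-0.08, -0.25, 0.40]]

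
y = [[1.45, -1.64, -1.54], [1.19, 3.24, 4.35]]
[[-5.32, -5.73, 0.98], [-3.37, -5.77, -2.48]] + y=[[-3.87, -7.37, -0.56], [-2.18, -2.53, 1.87]]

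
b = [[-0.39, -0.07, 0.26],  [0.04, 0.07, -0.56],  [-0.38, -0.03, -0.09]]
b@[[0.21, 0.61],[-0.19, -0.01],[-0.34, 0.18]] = [[-0.16,-0.19], [0.19,-0.08], [-0.04,-0.25]]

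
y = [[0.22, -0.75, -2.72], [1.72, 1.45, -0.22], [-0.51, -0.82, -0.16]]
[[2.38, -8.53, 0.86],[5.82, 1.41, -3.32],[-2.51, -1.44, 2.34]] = y@[[0.67, 0.4, 1.55], [2.97, 0.94, -3.99], [-1.64, 2.91, 0.91]]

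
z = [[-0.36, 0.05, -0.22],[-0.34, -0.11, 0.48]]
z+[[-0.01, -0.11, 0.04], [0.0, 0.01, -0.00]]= [[-0.37,-0.06,-0.18], [-0.34,-0.1,0.48]]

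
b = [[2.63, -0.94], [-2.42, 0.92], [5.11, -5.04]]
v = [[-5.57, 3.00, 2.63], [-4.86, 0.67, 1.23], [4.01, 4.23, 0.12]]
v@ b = [[-8.47, -5.26], [-8.12, -1.01], [0.92, -0.48]]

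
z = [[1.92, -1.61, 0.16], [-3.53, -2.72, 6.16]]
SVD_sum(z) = [[0.1, 0.07, -0.17], [-3.58, -2.67, 6.15]] + [[1.82, -1.68, 0.33], [0.05, -0.05, 0.01]]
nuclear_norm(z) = 10.11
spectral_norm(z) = 7.61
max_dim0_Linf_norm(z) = 6.16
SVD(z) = [[-0.03, 1.0], [1.0, 0.03]] @ diag([7.605499827862747, 2.5030725855195914]) @ [[-0.47, -0.35, 0.81], [0.73, -0.67, 0.13]]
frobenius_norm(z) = 8.01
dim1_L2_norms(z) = [2.51, 7.6]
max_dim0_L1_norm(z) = 6.32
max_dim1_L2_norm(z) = 7.6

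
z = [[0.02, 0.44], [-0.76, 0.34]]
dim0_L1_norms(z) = [0.78, 0.78]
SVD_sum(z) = [[-0.18, 0.11], [-0.71, 0.42]] + [[0.20,  0.33], [-0.05,  -0.08]]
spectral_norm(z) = 0.85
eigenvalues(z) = [(0.18+0.56j), (0.18-0.56j)]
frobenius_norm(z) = 0.94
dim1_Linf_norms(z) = [0.44, 0.76]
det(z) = 0.34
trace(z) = 0.36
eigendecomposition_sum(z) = [[0.01+0.30j, 0.22-0.07j], [(-0.38+0.12j), (0.17+0.25j)]] + [[(0.01-0.3j), (0.22+0.07j)], [-0.38-0.12j, (0.17-0.25j)]]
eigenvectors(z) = [[-0.17+0.58j, -0.17-0.58j],[(-0.8+0j), (-0.8-0j)]]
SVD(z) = [[0.24,0.97], [0.97,-0.24]] @ diag([0.8526925605143283, 0.4001442205549378]) @ [[-0.86, 0.51], [0.51, 0.86]]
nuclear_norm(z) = 1.25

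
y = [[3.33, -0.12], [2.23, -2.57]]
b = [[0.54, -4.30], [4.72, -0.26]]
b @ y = [[-7.79, 10.99], [15.14, 0.10]]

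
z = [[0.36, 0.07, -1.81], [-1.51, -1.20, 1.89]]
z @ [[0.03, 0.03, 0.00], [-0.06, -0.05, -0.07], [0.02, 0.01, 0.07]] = [[-0.03,-0.01,-0.13], [0.06,0.03,0.22]]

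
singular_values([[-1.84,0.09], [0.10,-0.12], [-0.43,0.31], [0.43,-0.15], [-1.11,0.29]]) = [2.26, 0.35]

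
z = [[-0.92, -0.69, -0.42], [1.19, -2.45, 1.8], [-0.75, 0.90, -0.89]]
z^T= [[-0.92,1.19,-0.75],[-0.69,-2.45,0.90],[-0.42,1.80,-0.89]]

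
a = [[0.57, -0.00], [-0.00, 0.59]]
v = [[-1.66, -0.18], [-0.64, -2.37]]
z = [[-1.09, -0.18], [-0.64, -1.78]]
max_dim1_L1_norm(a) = 0.59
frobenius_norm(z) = 2.19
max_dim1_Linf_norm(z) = 1.78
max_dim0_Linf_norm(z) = 1.78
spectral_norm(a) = 0.59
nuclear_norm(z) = 2.91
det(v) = 3.82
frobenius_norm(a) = 0.82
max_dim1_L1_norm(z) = 2.42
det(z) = 1.83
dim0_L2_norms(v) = [1.78, 2.38]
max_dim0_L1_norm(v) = 2.55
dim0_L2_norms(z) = [1.26, 1.79]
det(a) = 0.34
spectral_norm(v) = 2.57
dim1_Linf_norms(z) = [1.09, 1.78]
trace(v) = -4.03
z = a + v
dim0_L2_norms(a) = [0.57, 0.59]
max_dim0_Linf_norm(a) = 0.59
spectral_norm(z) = 1.99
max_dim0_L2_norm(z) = 1.79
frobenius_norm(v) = 2.97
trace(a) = 1.16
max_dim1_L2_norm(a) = 0.59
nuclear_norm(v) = 4.06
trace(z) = -2.87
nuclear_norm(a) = 1.16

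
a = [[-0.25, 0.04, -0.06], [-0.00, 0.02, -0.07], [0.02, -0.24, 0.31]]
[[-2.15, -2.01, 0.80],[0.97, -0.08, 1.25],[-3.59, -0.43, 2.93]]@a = [[0.55, -0.32, 0.52], [-0.22, -0.26, 0.33], [0.96, -0.86, 1.15]]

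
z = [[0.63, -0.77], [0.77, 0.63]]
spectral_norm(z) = 0.99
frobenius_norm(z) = 1.41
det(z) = 0.99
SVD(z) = [[-0.77,-0.63], [0.63,-0.77]] @ diag([0.9948869282486328, 0.9948869282486327]) @ [[0.0, 1.00], [-1.00, -0.00]]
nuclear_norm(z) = 1.99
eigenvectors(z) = [[(0.71+0j), (0.71-0j)], [-0.71j, 0.71j]]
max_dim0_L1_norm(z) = 1.4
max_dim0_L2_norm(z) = 0.99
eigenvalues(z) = [(0.63+0.77j), (0.63-0.77j)]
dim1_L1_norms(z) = [1.4, 1.4]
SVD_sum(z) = [[0.0,-0.77], [0.00,0.63]] + [[0.63,0.00], [0.77,0.0]]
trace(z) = 1.26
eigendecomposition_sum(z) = [[(0.32+0.38j), -0.38+0.32j], [(0.38-0.32j), (0.32+0.38j)]] + [[(0.32-0.38j),(-0.38-0.32j)], [(0.38+0.32j),0.32-0.38j]]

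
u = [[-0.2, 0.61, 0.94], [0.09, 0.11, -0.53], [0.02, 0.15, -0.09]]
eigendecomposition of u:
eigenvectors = [[0.98+0.00j,-0.96+0.00j,-0.96-0.00j], [(-0.18+0j),(-0.06-0.18j),-0.06+0.18j], [0.04+0.00j,(-0.21-0.01j),-0.21+0.01j]]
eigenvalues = [(-0.27+0j), (0.05+0.12j), (0.05-0.12j)]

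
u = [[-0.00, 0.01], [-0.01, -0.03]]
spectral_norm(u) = 0.03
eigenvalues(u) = [-0.0, -0.03]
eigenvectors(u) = [[0.93, -0.36], [-0.36, 0.93]]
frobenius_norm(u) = 0.03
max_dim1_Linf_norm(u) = 0.03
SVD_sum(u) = [[0.00,0.01], [-0.01,-0.03]] + [[-0.00, 0.0], [-0.00, 0.0]]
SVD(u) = [[-0.29, 0.96], [0.96, 0.29]] @ diag([0.033027756377319945, 0.0030277563773199474]) @ [[-0.29,  -0.96], [-0.96,  0.29]]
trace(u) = -0.03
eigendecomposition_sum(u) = [[-0.0, -0.00], [0.0, 0.00]] + [[0.00, 0.01], [-0.01, -0.03]]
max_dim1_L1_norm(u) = 0.04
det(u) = 0.00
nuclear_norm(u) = 0.04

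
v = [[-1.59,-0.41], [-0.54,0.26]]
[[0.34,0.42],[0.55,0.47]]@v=[[-0.77, -0.03], [-1.13, -0.1]]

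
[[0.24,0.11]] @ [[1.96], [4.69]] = [[0.99]]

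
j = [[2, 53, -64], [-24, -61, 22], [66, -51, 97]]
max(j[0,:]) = 53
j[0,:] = [2, 53, -64]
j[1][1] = -61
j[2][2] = 97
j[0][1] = 53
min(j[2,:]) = -51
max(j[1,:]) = 22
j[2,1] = -51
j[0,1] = 53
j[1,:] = [-24, -61, 22]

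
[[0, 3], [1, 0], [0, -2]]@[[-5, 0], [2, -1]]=[[6, -3], [-5, 0], [-4, 2]]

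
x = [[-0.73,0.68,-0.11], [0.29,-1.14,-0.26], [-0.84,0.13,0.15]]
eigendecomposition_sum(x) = [[0.06, 0.02, -0.06],[0.05, 0.02, -0.06],[-0.22, -0.08, 0.26]] + [[-0.40, -0.77, -0.27], [-0.05, -0.1, -0.03], [-0.36, -0.71, -0.25]] + [[-0.39, 1.43, 0.23],[0.29, -1.06, -0.17],[-0.25, 0.92, 0.15]]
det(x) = 0.32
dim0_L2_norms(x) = [1.15, 1.33, 0.32]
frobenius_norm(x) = 1.79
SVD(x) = [[-0.61,-0.23,-0.76], [0.69,-0.63,-0.36], [-0.4,-0.74,0.54]] @ diag([1.5946812383864475, 0.7698226999930134, 0.26089223544163115]) @ [[0.61,  -0.78,  -0.11], [0.79,  0.60,  0.1], [-0.01,  -0.15,  0.99]]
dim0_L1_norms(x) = [1.86, 1.95, 0.52]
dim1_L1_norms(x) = [1.52, 1.69, 1.12]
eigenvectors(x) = [[-0.24, -0.73, -0.71], [-0.21, -0.09, 0.53], [0.95, -0.67, -0.46]]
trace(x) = -1.72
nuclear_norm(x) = 2.63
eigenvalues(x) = [0.33, -0.74, -1.31]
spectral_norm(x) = 1.59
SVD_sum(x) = [[-0.59,0.76,0.1],[0.67,-0.86,-0.12],[-0.39,0.5,0.07]] + [[-0.14,-0.11,-0.02], [-0.38,-0.29,-0.05], [-0.45,-0.34,-0.06]] + [[0.00, 0.03, -0.20], [0.0, 0.01, -0.09], [-0.00, -0.02, 0.14]]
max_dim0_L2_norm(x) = 1.33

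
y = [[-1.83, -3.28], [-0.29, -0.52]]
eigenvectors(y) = [[-0.99, 0.87], [-0.16, -0.49]]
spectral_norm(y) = 3.80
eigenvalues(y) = [-2.35, -0.0]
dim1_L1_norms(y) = [5.11, 0.81]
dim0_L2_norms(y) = [1.85, 3.32]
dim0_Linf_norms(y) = [1.83, 3.28]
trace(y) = -2.35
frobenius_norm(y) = 3.80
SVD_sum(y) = [[-1.83, -3.28], [-0.29, -0.52]] + [[-0.0, 0.00], [0.0, -0.0]]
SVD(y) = [[-0.99, -0.16], [-0.16, 0.99]] @ diag([3.8028673378039852, 0.00010518379014269015]) @ [[0.49,0.87], [0.87,-0.49]]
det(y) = 0.00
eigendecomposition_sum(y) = [[-1.83, -3.28], [-0.29, -0.52]] + [[-0.0, 0.0], [0.0, -0.0]]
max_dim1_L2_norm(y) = 3.76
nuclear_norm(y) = 3.80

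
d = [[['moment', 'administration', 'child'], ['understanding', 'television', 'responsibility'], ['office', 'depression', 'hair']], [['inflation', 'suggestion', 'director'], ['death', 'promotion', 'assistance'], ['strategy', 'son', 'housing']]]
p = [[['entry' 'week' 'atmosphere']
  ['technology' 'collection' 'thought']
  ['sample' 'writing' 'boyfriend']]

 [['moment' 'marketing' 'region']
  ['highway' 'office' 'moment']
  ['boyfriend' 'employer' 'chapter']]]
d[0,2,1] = 'depression'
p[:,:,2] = [['atmosphere', 'thought', 'boyfriend'], ['region', 'moment', 'chapter']]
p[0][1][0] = 'technology'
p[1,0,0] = 'moment'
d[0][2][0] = 'office'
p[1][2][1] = 'employer'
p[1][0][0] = 'moment'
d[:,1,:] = [['understanding', 'television', 'responsibility'], ['death', 'promotion', 'assistance']]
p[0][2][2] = 'boyfriend'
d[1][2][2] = 'housing'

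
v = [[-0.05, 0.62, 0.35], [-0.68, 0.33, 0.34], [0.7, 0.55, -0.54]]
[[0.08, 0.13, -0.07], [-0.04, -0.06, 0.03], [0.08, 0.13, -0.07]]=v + [[0.13,-0.49,-0.42], [0.64,-0.39,-0.31], [-0.62,-0.42,0.47]]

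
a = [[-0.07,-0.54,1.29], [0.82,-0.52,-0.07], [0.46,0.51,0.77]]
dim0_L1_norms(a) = [1.35, 1.57, 2.13]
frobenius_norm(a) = 1.99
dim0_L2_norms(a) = [0.94, 0.91, 1.5]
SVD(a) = [[0.88, -0.07, -0.48], [0.10, 0.99, 0.05], [0.47, -0.09, 0.88]] @ diag([1.5318772831067107, 0.966100360719969, 0.8324074017681179]) @ [[0.16, -0.19, 0.97], [0.8, -0.55, -0.24], [0.57, 0.82, 0.06]]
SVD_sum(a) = [[0.21, -0.25, 1.30], [0.02, -0.03, 0.15], [0.11, -0.13, 0.70]] + [[-0.05, 0.04, 0.02], [0.77, -0.53, -0.23], [-0.07, 0.05, 0.02]] + [[-0.23, -0.33, -0.03], [0.02, 0.03, 0.00], [0.42, 0.6, 0.05]]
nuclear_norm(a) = 3.33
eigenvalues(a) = [(-0.56+0.79j), (-0.56-0.79j), (1.31+0j)]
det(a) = 1.23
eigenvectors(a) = [[(-0.04+0.65j), -0.04-0.65j, (0.61+0j)], [(0.7+0j), (0.7-0j), (0.24+0j)], [-0.09-0.28j, (-0.09+0.28j), (0.75+0j)]]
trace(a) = 0.18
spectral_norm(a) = 1.53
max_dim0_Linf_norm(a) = 1.29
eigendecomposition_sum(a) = [[(-0.2+0.31j),  -0.33-0.29j,  0.27-0.16j],[0.35+0.19j,  (-0.28+0.37j),  -0.19-0.27j],[0.03-0.16j,  (0.18+0.07j),  -0.08+0.11j]] + [[(-0.2-0.31j), -0.33+0.29j, 0.27+0.16j],  [(0.35-0.19j), (-0.28-0.37j), -0.19+0.27j],  [(0.03+0.16j), 0.18-0.07j, -0.08-0.11j]] + [[0.32-0.00j, 0.12-0.00j, (0.76-0j)],[0.13-0.00j, 0.05-0.00j, 0.30-0.00j],[0.40-0.00j, 0.14-0.00j, (0.94-0j)]]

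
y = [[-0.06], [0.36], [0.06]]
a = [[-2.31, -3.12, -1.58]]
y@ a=[[0.14, 0.19, 0.09], [-0.83, -1.12, -0.57], [-0.14, -0.19, -0.09]]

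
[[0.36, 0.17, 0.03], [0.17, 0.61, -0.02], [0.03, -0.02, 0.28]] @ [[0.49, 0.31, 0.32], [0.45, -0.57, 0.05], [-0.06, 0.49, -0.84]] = [[0.25, 0.03, 0.10], [0.36, -0.30, 0.1], [-0.01, 0.16, -0.23]]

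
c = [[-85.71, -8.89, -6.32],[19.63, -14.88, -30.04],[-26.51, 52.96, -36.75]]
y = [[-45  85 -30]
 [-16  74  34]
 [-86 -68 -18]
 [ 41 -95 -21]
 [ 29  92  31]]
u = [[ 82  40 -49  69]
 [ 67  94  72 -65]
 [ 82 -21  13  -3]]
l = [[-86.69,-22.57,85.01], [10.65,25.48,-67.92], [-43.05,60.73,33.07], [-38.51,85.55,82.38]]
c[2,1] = 52.96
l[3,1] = 85.55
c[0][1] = -8.89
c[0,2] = -6.32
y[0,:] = [-45, 85, -30]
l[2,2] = 33.07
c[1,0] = 19.63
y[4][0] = 29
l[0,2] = 85.01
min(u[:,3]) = -65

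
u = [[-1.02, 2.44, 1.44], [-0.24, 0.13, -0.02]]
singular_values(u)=[3.02, 0.21]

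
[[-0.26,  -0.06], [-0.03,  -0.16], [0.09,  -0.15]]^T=[[-0.26, -0.03, 0.09], [-0.06, -0.16, -0.15]]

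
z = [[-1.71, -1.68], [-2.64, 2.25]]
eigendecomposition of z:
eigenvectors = [[-0.88, 0.33], [-0.48, -0.95]]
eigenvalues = [-2.62, 3.16]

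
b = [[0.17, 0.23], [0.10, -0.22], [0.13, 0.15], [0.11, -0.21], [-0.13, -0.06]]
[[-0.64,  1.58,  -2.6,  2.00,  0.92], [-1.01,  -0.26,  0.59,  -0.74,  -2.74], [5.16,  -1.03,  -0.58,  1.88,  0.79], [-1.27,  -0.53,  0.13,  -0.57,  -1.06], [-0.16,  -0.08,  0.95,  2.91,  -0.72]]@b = [[-0.19, -1.36],[0.15, 0.23],[0.8, 0.88],[-0.18, 0.03],[0.5, -0.44]]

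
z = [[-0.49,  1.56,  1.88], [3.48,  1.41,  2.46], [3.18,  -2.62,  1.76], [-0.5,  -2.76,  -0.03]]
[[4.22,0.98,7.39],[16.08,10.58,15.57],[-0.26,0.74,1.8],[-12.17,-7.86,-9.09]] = z @ [[3.15, 2.62, 1.88], [3.84, 2.38, 2.93], [-0.12, -0.77, 1.99]]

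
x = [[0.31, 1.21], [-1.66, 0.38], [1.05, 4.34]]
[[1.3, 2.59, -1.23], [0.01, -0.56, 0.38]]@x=[[-5.19, -2.78], [1.33, 1.45]]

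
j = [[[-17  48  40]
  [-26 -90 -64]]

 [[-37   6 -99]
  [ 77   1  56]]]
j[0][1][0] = -26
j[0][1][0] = -26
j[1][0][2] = -99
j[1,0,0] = -37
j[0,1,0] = -26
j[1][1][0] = 77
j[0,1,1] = -90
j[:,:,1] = [[48, -90], [6, 1]]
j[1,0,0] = -37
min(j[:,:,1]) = -90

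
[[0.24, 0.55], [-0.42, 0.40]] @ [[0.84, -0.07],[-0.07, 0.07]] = [[0.16, 0.02], [-0.38, 0.06]]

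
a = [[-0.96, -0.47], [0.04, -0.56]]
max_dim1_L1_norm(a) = 1.43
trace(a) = -1.52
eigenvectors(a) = [[-0.99, 0.81], [0.11, -0.59]]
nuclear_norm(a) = 1.60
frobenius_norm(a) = 1.21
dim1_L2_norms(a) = [1.07, 0.56]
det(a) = 0.56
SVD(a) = [[-0.97, -0.25], [-0.25, 0.97]] @ diag([1.0952798833601989, 0.5079980089591581]) @ [[0.84, 0.54],[0.54, -0.84]]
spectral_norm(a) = 1.10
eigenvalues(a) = [-0.91, -0.61]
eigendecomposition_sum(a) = [[-1.07, -1.46], [0.12, 0.17]] + [[0.11, 0.99], [-0.08, -0.73]]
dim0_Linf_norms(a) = [0.96, 0.56]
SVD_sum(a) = [[-0.89, -0.58], [-0.23, -0.15]] + [[-0.07,0.11], [0.27,-0.41]]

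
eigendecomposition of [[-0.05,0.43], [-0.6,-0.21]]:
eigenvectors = [[(-0.1-0.64j), (-0.1+0.64j)], [0.76+0.00j, 0.76-0.00j]]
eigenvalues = [(-0.13+0.5j), (-0.13-0.5j)]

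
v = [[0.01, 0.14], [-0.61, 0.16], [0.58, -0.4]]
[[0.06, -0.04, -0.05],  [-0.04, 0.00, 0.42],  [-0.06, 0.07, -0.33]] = v@ [[0.17, -0.08, -0.76], [0.39, -0.3, -0.28]]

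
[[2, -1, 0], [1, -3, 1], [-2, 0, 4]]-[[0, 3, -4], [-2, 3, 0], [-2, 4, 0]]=[[2, -4, 4], [3, -6, 1], [0, -4, 4]]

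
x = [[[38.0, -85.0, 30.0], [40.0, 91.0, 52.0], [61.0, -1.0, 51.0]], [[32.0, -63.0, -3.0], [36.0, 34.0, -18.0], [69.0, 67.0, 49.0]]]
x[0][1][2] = 52.0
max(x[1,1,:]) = 36.0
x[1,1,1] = 34.0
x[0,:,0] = [38.0, 40.0, 61.0]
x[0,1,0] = 40.0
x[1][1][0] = 36.0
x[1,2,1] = 67.0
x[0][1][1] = 91.0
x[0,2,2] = 51.0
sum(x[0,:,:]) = 277.0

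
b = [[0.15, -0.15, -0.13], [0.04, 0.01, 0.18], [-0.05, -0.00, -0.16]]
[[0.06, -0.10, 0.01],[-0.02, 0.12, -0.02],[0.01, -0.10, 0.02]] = b@[[0.46, -0.02, -0.09], [0.24, 0.06, -0.06], [-0.21, 0.65, -0.10]]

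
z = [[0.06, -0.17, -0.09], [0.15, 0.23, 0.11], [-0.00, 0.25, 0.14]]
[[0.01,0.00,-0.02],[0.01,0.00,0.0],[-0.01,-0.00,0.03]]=z@[[0.12, 0.03, -0.12],[0.03, 0.01, -0.03],[-0.12, -0.03, 0.25]]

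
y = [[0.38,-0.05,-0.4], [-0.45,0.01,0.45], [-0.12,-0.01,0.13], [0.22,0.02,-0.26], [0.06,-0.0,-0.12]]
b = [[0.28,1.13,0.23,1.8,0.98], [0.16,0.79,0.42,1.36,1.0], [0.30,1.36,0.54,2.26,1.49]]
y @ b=[[-0.02, -0.15, -0.15, -0.29, -0.27], [0.01, 0.11, 0.14, 0.22, 0.24], [0.0, 0.03, 0.04, 0.06, 0.07], [-0.01, -0.09, -0.08, -0.16, -0.15], [-0.02, -0.10, -0.05, -0.16, -0.12]]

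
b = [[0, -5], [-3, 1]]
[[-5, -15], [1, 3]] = b @ [[0, 0], [1, 3]]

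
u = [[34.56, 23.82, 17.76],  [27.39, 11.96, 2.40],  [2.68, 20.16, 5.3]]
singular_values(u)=[55.65, 16.47, 7.04]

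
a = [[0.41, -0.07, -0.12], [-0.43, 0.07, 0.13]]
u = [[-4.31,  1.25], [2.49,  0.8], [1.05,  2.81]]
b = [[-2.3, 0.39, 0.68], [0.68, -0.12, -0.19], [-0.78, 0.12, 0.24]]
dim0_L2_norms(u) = [5.09, 3.18]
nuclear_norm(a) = 0.63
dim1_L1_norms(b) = [3.37, 0.99, 1.14]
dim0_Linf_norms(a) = [0.43, 0.07, 0.13]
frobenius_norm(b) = 2.66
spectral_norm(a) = 0.63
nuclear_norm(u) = 8.26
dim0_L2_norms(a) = [0.59, 0.1, 0.18]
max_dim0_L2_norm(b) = 2.52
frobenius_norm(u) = 6.00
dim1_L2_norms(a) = [0.43, 0.45]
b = u @ a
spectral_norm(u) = 5.09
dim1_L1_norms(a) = [0.6, 0.63]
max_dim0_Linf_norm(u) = 4.31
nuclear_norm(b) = 2.69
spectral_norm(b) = 2.66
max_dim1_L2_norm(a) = 0.45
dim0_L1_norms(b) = [3.76, 0.63, 1.11]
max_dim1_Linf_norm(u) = 4.31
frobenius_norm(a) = 0.63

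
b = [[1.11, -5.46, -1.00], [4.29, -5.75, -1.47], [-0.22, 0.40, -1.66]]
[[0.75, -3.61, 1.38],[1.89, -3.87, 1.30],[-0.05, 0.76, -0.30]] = b @[[0.35, -0.06, -0.03], [-0.06, 0.7, -0.28], [-0.03, -0.28, 0.12]]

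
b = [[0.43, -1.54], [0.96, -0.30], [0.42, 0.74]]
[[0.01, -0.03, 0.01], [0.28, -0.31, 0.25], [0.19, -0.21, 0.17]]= b@ [[0.32, -0.35, 0.28], [0.08, -0.08, 0.07]]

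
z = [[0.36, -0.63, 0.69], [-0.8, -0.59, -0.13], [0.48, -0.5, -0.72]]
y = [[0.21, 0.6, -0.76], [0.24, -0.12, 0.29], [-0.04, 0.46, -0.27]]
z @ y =[[-0.1, 0.61, -0.64], [-0.3, -0.47, 0.47], [0.01, 0.02, -0.32]]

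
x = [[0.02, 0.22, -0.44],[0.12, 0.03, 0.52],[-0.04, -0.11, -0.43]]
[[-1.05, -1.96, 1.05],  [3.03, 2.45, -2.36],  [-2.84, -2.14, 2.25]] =x@[[1.96, -0.73, -0.33],  [5.22, 0.84, -3.70],  [5.08, 4.84, -4.25]]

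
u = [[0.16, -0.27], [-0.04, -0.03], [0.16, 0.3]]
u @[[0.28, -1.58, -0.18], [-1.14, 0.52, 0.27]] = [[0.35, -0.39, -0.10], [0.02, 0.05, -0.0], [-0.30, -0.1, 0.05]]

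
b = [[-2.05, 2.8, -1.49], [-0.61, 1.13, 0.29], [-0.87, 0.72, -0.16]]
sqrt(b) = [[-0.06+1.26j,  (0.94-1.3j),  -0.23+1.11j], [-0.27+0.19j,  1.02-0.20j,  0.29+0.17j], [-0.25+0.47j,  0.14-0.49j,  (0.6+0.42j)]]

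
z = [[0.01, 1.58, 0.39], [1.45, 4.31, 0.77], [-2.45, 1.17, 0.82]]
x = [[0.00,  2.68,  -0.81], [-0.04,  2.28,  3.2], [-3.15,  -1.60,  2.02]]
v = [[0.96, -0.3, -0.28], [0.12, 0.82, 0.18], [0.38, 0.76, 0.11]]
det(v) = 0.00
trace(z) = 5.14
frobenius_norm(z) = 5.65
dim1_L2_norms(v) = [1.04, 0.85, 0.86]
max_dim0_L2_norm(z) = 4.74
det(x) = -32.67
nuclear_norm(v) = 2.25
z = x @ v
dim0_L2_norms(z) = [2.85, 4.74, 1.19]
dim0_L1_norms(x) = [3.19, 6.56, 6.03]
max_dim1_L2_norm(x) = 4.07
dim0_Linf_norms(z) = [2.45, 4.31, 0.82]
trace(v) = 1.89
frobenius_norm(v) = 1.59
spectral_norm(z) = 4.91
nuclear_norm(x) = 10.34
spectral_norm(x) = 4.46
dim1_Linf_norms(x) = [2.68, 3.2, 3.15]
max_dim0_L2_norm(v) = 1.16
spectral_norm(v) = 1.19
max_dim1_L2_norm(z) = 4.61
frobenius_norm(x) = 6.31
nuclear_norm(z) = 7.71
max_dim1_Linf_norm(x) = 3.2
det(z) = -0.05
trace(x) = 4.30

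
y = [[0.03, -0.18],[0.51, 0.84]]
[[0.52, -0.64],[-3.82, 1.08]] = y @ [[-2.18, -2.92], [-3.23, 3.06]]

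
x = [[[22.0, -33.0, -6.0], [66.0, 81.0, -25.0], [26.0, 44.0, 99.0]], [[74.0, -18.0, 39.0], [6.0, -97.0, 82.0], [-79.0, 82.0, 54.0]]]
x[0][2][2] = 99.0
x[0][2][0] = 26.0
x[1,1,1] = -97.0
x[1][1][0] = 6.0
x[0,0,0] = 22.0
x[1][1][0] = 6.0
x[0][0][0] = 22.0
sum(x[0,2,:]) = 169.0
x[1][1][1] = -97.0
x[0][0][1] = -33.0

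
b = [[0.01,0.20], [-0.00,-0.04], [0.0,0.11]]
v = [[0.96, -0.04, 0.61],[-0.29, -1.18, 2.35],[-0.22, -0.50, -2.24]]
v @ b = [[0.01, 0.26], [-0.00, 0.25], [-0.00, -0.27]]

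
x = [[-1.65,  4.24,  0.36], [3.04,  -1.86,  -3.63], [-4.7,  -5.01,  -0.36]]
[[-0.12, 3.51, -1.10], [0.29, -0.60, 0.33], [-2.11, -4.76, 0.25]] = x @ [[0.34, 0.09, 0.16], [0.09, 0.88, -0.21], [0.16, -0.21, 0.15]]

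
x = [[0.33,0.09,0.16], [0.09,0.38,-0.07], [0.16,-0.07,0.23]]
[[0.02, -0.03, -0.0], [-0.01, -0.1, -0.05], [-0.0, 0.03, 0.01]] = x@[[0.15,-0.06,0.05],[-0.09,-0.24,-0.14],[-0.15,0.1,-0.03]]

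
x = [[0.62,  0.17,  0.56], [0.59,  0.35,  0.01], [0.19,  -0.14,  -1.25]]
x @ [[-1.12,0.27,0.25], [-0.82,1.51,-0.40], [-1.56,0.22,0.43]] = [[-1.71, 0.55, 0.33], [-0.96, 0.69, 0.01], [1.85, -0.44, -0.43]]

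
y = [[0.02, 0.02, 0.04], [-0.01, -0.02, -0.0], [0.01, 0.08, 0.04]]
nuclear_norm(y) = 0.14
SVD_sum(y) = [[0.01, 0.03, 0.02], [-0.00, -0.02, -0.01], [0.02, 0.07, 0.05]] + [[0.01, -0.01, 0.02], [0.0, -0.00, 0.01], [-0.00, 0.01, -0.01]] + [[0.00,0.0,-0.0],[-0.01,-0.00,0.00],[-0.00,-0.00,0.00]]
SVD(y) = [[-0.41, 0.90, 0.14], [0.19, 0.24, -0.95], [-0.89, -0.37, -0.26]] @ diag([0.10012300357994618, 0.029258504955566787, 0.010923554453343554]) @ [[-0.19,-0.83,-0.52], [0.41,-0.55,0.73], [0.89,0.07,-0.44]]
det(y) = -0.00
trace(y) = 0.04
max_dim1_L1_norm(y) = 0.13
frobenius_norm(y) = 0.10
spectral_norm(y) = 0.10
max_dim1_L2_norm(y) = 0.09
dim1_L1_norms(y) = [0.08, 0.03, 0.13]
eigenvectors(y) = [[(0.38+0j), 0.89+0.00j, (0.89-0j)], [(0.56+0j), -0.16+0.03j, -0.16-0.03j], [-0.73+0.00j, 0.38+0.18j, (0.38-0.18j)]]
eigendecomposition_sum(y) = [[(-0+0j), -0.01-0.00j, 0.00-0.00j], [-0.00+0.00j, -0.02-0.00j, 0.00-0.00j], [(0.01-0j), 0.03+0.00j, -0.00+0.00j]] + [[0.01+0.02j,  0.02-0.10j,  (0.02-0.07j)], [(-0-0j),  -0.00+0.02j,  (-0+0.01j)], [0.00+0.01j,  (0.03-0.04j),  0.02-0.02j]] + [[0.01-0.02j,  (0.02+0.1j),  0.02+0.07j], [-0.00+0.00j,  -0.00-0.02j,  -0.00-0.01j], [0.00-0.01j,  (0.03+0.04j),  (0.02+0.02j)]]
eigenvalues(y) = [(-0.03+0j), (0.03+0.01j), (0.03-0.01j)]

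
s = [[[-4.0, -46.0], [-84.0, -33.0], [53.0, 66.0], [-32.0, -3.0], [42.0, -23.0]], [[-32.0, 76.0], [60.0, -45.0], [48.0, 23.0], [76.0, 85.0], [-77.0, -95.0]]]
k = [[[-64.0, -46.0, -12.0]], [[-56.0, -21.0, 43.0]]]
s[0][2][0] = 53.0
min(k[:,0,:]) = -64.0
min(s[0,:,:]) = -84.0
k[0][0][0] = -64.0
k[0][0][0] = -64.0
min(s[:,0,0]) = -32.0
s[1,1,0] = 60.0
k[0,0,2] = -12.0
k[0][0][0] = -64.0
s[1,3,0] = 76.0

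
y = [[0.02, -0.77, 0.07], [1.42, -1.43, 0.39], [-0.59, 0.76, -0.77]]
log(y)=[[(2.66-3.02j), -3.29+0.71j, (0.03-2.47j)], [(5.93-2.59j), (-3.28+0.61j), (1.47-2.11j)], [-1.82+6.80j, 3.15-1.61j, 0.16+5.55j]]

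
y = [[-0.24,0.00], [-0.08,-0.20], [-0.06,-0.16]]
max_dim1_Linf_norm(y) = 0.24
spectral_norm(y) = 0.30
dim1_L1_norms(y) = [0.24, 0.28, 0.22]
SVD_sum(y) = [[-0.12, -0.12],[-0.14, -0.14],[-0.11, -0.11]] + [[-0.12, 0.12],[0.06, -0.06],[0.05, -0.05]]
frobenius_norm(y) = 0.36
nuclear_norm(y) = 0.51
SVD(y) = [[-0.57, 0.82], [-0.65, -0.44], [-0.51, -0.36]] @ diag([0.3036766764259289, 0.20243635097210597]) @ [[0.72, 0.69], [-0.69, 0.72]]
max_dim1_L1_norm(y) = 0.28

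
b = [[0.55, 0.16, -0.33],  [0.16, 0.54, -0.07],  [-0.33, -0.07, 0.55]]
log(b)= [[-0.87, 0.30, -0.69], [0.3, -0.66, -0.04], [-0.69, -0.04, -0.82]]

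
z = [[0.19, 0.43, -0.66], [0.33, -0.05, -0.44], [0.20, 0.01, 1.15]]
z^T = [[0.19, 0.33, 0.2], [0.43, -0.05, 0.01], [-0.66, -0.44, 1.15]]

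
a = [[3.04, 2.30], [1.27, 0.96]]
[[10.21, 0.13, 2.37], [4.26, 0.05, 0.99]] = a@[[1.18, 0.11, 0.90], [2.88, -0.09, -0.16]]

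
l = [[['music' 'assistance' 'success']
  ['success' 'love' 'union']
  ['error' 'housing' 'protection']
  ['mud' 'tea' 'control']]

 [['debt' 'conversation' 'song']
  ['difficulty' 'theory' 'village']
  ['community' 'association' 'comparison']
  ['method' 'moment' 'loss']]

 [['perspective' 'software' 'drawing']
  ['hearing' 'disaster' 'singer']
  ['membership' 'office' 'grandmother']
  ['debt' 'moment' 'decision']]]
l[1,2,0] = 'community'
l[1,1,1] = 'theory'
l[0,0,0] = 'music'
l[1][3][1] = 'moment'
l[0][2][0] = 'error'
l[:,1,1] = ['love', 'theory', 'disaster']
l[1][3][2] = 'loss'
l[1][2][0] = 'community'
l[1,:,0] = ['debt', 'difficulty', 'community', 'method']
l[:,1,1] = ['love', 'theory', 'disaster']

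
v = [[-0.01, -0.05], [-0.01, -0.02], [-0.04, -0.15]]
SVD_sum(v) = [[-0.01,-0.05], [-0.01,-0.02], [-0.04,-0.15]] + [[0.0, -0.0], [-0.0, 0.0], [-0.0, 0.0]]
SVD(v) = [[-0.31, 0.56],[-0.13, -0.83],[-0.94, -0.07]] @ diag([0.1648315836960122, 0.005527116451144486]) @ [[0.26, 0.97], [0.97, -0.26]]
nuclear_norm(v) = 0.17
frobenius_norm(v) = 0.16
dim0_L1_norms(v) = [0.06, 0.22]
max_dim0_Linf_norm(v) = 0.15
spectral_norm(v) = 0.16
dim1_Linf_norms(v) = [0.05, 0.02, 0.15]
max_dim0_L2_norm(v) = 0.16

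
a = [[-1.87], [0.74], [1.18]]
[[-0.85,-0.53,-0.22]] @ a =[[0.94]]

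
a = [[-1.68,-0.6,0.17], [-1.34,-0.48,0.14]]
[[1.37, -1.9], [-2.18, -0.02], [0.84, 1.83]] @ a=[[0.24, 0.09, -0.03], [3.69, 1.32, -0.37], [-3.86, -1.38, 0.40]]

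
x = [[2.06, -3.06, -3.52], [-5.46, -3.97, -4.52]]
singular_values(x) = [8.49, 4.46]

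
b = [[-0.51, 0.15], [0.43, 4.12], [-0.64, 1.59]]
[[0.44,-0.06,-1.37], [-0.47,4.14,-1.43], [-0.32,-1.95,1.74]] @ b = [[0.63, -2.36], [2.94, 14.71], [-1.79, -5.32]]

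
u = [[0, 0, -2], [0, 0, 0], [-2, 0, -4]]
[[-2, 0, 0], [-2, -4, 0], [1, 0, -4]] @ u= [[0, 0, 4], [0, 0, 4], [8, 0, 14]]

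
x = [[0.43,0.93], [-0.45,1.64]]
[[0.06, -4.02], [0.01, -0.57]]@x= [[1.83,-6.54], [0.26,-0.93]]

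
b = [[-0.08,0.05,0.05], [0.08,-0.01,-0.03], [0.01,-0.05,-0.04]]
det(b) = 0.00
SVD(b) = [[-0.75,-0.07,0.65], [0.56,-0.59,0.58], [0.34,0.81,0.48]] @ diag([0.14176254332143995, 0.05365089642332124, 0.004996261003082302]) @ [[0.77, -0.42, -0.48], [-0.61, -0.71, -0.34], [-0.2, 0.56, -0.81]]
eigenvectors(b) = [[-0.76, 0.08, 0.33], [0.55, 0.78, -0.40], [0.35, -0.62, 0.85]]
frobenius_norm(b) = 0.15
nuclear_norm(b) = 0.20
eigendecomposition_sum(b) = [[-0.08, 0.05, 0.05], [0.06, -0.04, -0.04], [0.04, -0.02, -0.03]] + [[0.00,0.0,0.00], [0.02,0.02,0.0], [-0.01,-0.02,-0.00]] + [[-0.00, -0.00, -0.00], [0.01, 0.00, 0.01], [-0.01, -0.01, -0.01]]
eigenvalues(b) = [-0.14, 0.02, -0.01]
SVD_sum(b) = [[-0.08, 0.05, 0.05], [0.06, -0.03, -0.04], [0.04, -0.02, -0.02]] + [[0.00, 0.0, 0.00], [0.02, 0.02, 0.01], [-0.03, -0.03, -0.01]] + [[-0.00, 0.0, -0.0], [-0.00, 0.0, -0.0], [-0.0, 0.00, -0.0]]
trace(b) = -0.13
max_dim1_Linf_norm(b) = 0.08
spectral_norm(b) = 0.14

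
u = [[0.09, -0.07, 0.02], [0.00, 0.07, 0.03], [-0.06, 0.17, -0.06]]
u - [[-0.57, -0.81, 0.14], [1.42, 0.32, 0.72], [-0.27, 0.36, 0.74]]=[[0.66, 0.74, -0.12],[-1.42, -0.25, -0.69],[0.21, -0.19, -0.80]]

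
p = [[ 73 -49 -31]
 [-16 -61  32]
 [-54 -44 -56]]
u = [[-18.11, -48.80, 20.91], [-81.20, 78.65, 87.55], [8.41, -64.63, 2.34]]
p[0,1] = -49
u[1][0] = -81.2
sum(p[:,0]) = 3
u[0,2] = 20.91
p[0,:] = [73, -49, -31]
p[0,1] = -49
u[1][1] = 78.65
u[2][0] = 8.41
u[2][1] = -64.63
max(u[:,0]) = 8.41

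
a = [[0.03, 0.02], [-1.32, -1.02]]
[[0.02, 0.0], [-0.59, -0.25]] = a@[[0.85, -0.43], [-0.52, 0.8]]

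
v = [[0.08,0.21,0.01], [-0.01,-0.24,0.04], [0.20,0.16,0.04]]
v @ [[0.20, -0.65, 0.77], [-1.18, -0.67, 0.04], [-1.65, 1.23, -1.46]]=[[-0.25, -0.18, 0.06], [0.22, 0.22, -0.08], [-0.21, -0.19, 0.1]]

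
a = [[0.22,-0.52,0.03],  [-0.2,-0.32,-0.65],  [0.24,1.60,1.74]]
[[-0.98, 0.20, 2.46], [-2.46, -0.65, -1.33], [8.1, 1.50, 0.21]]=a @ [[3.95, -1.24, 3.01], [3.6, -0.81, -3.3], [0.80, 1.78, 2.74]]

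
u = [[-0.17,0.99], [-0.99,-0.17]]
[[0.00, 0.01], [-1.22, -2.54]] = u @ [[1.2, 2.49], [0.21, 0.44]]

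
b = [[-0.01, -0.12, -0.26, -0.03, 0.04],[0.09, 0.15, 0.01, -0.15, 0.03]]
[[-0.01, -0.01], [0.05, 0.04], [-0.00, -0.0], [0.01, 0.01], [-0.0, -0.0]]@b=[[-0.0, -0.00, 0.0, 0.0, -0.00], [0.0, -0.0, -0.01, -0.01, 0.0], [0.00, 0.00, 0.0, 0.00, 0.00], [0.00, 0.00, -0.0, -0.0, 0.00], [0.00, 0.0, 0.0, 0.00, 0.00]]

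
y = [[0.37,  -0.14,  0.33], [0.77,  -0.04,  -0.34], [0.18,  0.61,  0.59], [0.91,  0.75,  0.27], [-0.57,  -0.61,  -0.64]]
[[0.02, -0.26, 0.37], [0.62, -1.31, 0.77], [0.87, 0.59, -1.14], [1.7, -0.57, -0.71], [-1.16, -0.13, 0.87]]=y @ [[0.78, -1.29, 0.73],  [1.40, 0.49, -1.68],  [-0.21, 0.88, -0.41]]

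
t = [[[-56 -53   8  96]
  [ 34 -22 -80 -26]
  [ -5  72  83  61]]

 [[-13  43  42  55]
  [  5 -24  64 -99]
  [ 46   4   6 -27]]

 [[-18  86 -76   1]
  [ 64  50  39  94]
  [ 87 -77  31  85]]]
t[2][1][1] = 50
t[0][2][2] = 83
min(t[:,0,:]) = -76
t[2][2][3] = 85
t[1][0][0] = -13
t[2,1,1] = 50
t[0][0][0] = -56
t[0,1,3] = -26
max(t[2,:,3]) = 94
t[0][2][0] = -5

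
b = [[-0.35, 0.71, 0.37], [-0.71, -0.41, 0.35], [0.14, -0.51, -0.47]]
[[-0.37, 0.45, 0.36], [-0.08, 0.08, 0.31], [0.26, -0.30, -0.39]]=b @ [[0.25, -0.33, -0.12], [-0.33, 0.43, 0.07], [-0.12, 0.07, 0.72]]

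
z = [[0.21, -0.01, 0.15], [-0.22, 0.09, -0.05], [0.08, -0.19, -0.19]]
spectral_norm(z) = 0.35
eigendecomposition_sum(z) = [[0.2, -0.07, 0.07], [-0.22, 0.07, -0.07], [0.12, -0.04, 0.04]] + [[-0.00,-0.0,-0.00],[-0.0,-0.00,-0.00],[0.00,0.00,0.0]] + [[0.01, 0.06, 0.08], [0.00, 0.02, 0.02], [-0.04, -0.15, -0.23]]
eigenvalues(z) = [0.31, -0.0, -0.2]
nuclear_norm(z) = 0.64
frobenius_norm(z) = 0.45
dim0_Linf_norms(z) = [0.22, 0.19, 0.19]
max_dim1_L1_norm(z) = 0.46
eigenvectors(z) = [[-0.62, 0.42, -0.34], [0.70, 0.72, -0.1], [-0.36, -0.55, 0.93]]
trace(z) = 0.11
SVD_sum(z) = [[0.21,-0.08,0.06], [-0.22,0.08,-0.06], [0.08,-0.03,0.02]] + [[0.0, 0.07, 0.09],[0.00, 0.01, 0.01],[-0.0, -0.16, -0.21]] + [[-0.0, -0.0, 0.00], [-0.0, -0.0, 0.00], [-0.00, -0.00, 0.0]]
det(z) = 0.00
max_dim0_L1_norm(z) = 0.51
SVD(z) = [[-0.66, -0.41, 0.63], [0.7, -0.04, 0.71], [-0.27, 0.91, 0.31]] @ diag([0.34692821380214617, 0.28972475556481625, 0.0006168313868676747]) @ [[-0.91, 0.35, -0.24], [-0.01, -0.60, -0.8], [-0.42, -0.72, 0.55]]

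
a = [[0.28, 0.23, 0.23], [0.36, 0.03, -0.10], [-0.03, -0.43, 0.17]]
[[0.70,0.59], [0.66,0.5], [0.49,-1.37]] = a @ [[2.23, 0.85], [-0.84, 2.68], [1.18, -1.13]]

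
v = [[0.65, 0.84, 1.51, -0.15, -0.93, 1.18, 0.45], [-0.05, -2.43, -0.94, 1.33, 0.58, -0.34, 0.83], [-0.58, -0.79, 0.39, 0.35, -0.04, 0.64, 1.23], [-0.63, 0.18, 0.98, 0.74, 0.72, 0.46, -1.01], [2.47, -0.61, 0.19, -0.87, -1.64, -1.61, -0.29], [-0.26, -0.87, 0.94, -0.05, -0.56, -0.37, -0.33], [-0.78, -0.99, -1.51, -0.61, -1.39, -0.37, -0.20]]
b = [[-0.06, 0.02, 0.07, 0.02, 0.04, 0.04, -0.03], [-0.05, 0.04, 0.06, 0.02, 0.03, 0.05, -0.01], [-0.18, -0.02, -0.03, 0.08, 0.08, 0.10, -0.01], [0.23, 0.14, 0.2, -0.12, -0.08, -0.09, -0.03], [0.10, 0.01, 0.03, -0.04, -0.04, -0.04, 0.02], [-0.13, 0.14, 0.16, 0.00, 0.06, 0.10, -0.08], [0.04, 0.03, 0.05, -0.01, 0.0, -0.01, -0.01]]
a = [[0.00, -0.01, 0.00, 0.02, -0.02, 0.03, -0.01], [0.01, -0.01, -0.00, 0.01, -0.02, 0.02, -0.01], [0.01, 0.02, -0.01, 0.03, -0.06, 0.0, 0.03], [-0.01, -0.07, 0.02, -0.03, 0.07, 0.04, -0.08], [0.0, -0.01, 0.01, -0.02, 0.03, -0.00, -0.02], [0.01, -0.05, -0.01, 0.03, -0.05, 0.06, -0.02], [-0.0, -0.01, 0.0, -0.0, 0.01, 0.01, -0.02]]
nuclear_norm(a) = 0.32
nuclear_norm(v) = 14.70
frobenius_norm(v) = 6.61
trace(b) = -0.12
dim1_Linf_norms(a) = [0.03, 0.02, 0.06, 0.08, 0.03, 0.06, 0.02]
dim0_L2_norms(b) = [0.35, 0.21, 0.28, 0.15, 0.14, 0.18, 0.09]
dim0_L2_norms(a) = [0.02, 0.09, 0.03, 0.06, 0.11, 0.08, 0.09]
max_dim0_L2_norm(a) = 0.11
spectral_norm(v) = 3.92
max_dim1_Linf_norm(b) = 0.23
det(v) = -0.21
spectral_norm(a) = 0.16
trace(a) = 0.02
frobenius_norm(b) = 0.57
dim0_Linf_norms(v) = [2.47, 2.43, 1.51, 1.33, 1.64, 1.61, 1.23]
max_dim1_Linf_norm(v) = 2.47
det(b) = 0.00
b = a @ v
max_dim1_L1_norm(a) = 0.32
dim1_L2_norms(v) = [2.43, 3.11, 1.78, 1.92, 3.55, 1.51, 2.52]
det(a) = 0.00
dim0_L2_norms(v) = [2.82, 3.06, 2.73, 1.9, 2.58, 2.23, 1.91]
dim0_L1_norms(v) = [5.42, 6.71, 6.46, 4.1, 5.86, 4.97, 4.34]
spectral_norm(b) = 0.46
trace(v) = -2.86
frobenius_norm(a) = 0.20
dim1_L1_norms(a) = [0.09, 0.08, 0.16, 0.32, 0.09, 0.23, 0.05]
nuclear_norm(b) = 0.88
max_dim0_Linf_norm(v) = 2.47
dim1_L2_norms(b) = [0.12, 0.11, 0.24, 0.38, 0.13, 0.29, 0.07]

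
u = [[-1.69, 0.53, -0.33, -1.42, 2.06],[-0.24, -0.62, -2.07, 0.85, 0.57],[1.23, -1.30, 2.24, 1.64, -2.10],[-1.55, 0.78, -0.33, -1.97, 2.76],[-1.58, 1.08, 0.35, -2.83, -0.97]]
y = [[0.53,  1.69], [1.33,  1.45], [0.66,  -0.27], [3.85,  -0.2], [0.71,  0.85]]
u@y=[[-4.41,0.04], [1.36,-0.43], [5.22,-2.52], [-5.63,1.34], [-10.75,-1.46]]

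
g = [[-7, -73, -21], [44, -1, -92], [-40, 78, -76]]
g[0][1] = -73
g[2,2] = -76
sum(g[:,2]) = -189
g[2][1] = 78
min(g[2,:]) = -76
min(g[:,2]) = -92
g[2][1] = 78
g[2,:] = [-40, 78, -76]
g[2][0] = -40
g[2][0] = -40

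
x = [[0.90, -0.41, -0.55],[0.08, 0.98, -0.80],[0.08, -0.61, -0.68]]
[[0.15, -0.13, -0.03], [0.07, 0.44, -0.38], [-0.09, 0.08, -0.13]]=x@[[0.26, -0.25, 0.1], [0.11, 0.20, -0.13], [0.07, -0.33, 0.32]]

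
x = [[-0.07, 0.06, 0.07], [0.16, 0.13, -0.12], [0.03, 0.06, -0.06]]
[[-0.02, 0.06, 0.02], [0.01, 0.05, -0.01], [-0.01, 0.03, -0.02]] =x@[[0.35, -0.17, 0.22], [-0.17, 0.66, 0.05], [0.22, 0.05, 0.46]]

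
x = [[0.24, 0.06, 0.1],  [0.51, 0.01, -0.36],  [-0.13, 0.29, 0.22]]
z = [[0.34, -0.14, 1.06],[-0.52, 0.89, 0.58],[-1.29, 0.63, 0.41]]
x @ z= [[-0.08, 0.08, 0.33],[0.63, -0.29, 0.4],[-0.48, 0.41, 0.12]]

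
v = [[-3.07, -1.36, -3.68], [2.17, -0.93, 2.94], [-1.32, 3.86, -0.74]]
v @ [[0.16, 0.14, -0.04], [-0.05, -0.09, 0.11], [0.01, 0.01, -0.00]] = [[-0.46, -0.34, -0.03], [0.42, 0.42, -0.19], [-0.41, -0.54, 0.48]]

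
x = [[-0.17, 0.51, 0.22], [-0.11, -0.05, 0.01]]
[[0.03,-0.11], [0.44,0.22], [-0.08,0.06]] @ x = [[0.01, 0.02, 0.01], [-0.10, 0.21, 0.10], [0.01, -0.04, -0.02]]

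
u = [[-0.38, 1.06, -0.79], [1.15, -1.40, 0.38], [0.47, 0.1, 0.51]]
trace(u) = -1.27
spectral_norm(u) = 2.27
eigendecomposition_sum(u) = [[-0.55-0.00j, 0.93-0.00j, -0.31+0.00j], [0.92+0.00j, -1.55+0.00j, (0.51-0j)], [0.06+0.00j, (-0.11+0j), 0.04-0.00j]] + [[(0.08+0.22j), (0.07+0.12j), (-0.24+0.15j)], [(0.12+0.08j), (0.07+0.04j), -0.07+0.16j], [0.20-0.16j, 0.10-0.11j, 0.24+0.20j]] + [[(0.08-0.22j), 0.07-0.12j, -0.24-0.15j], [0.12-0.08j, 0.07-0.04j, (-0.07-0.16j)], [0.20+0.16j, 0.10+0.11j, 0.24-0.20j]]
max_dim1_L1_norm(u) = 2.93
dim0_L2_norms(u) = [1.3, 1.76, 1.01]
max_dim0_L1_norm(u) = 2.56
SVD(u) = [[-0.57, 0.30, -0.76], [0.8, 0.39, -0.45], [0.16, -0.87, -0.46]] @ diag([2.265815539121218, 0.6234632567226301, 0.536072299408986]) @ [[0.54, -0.76, 0.37], [-0.12, -0.51, -0.85], [-0.83, -0.41, 0.37]]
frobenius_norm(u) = 2.41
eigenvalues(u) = [(-2.06+0j), (0.4+0.46j), (0.4-0.46j)]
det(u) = -0.76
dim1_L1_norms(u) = [2.23, 2.93, 1.08]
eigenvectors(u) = [[0.51+0.00j, -0.19+0.60j, -0.19-0.60j],[-0.86+0.00j, (0.11+0.35j), 0.11-0.35j],[-0.06+0.00j, 0.69+0.00j, (0.69-0j)]]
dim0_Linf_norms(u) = [1.15, 1.4, 0.79]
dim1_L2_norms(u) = [1.38, 1.85, 0.7]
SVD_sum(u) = [[-0.70, 0.98, -0.48], [0.98, -1.38, 0.68], [0.20, -0.28, 0.14]] + [[-0.02, -0.09, -0.16],[-0.03, -0.12, -0.21],[0.07, 0.28, 0.46]] + [[0.34, 0.17, -0.15], [0.2, 0.10, -0.09], [0.21, 0.1, -0.09]]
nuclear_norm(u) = 3.43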